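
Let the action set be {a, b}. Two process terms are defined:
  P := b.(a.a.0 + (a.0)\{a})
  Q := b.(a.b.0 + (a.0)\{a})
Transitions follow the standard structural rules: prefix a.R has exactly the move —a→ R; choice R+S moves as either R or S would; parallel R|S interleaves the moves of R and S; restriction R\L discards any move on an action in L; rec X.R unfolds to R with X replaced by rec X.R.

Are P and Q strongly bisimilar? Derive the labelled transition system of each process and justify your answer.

P ≁ Q

LTS(P): 4 reachable states
  m0 = b.(a.a.0 + (a.0)\{a}) has moves ··b··> m1
  m1 = a.a.0 + (a.0)\{a} has moves ··a··> m2
  m2 = a.0 has moves ··a··> m3
  m3 = 0 has moves ·
LTS(Q): 4 reachable states
  n0 = b.(a.b.0 + (a.0)\{a}) has moves ··b··> n1
  n1 = a.b.0 + (a.0)\{a} has moves ··a··> n2
  n2 = b.0 has moves ··b··> n3
  n3 = 0 has moves ·
Coarsest stable partition (strong bisimilarity classes):
  B0 = {m0}
  B1 = {m1}
  B2 = {m2}
  B3 = {m3, n3}
  B4 = {n0}
  B5 = {n1}
  B6 = {n2}
m0 ∈ B0, n0 ∈ B4 → different blocks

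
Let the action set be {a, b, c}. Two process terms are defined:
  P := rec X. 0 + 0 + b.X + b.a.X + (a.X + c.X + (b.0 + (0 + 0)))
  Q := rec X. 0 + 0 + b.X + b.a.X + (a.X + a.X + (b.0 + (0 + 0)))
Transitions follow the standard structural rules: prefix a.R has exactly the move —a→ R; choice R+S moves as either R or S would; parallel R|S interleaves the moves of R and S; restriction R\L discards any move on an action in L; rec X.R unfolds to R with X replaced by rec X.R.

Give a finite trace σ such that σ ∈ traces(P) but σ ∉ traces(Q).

P's transition system — 3 states:
  m0 = rec X. 0 + 0 + b.X + b.a.X + (a.X + c.X + (b.0 + (0 + 0))) → --a--▸ m0, --b--▸ m0, --b--▸ m1, --b--▸ m2, --c--▸ m0
  m1 = 0 → (no moves)
  m2 = a.(rec X. 0 + 0 + b.X + b.a.X + (a.X + c.X + (b.0 + (0 + 0)))) → --a--▸ m0
Q's transition system — 3 states:
  n0 = rec X. 0 + 0 + b.X + b.a.X + (a.X + a.X + (b.0 + (0 + 0))) → --a--▸ n0, --b--▸ n0, --b--▸ n1, --b--▸ n2
  n1 = 0 → (no moves)
  n2 = a.(rec X. 0 + 0 + b.X + b.a.X + (a.X + a.X + (b.0 + (0 + 0)))) → --a--▸ n0
Trace ⟨c⟩ through P, begin at {m0}:
  [1] c ⇒ {m0}
  P completes σ.
Trace ⟨c⟩ through Q, begin at {n0}:
  [1] c ⇒ ∅  — Q cannot continue

c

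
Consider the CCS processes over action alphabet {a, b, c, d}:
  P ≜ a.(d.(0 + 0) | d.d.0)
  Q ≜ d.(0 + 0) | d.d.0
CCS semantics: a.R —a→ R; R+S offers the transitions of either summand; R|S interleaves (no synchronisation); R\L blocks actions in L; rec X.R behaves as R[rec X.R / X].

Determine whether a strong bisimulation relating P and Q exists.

not bisimilar

P's transition system — 7 states:
  m0 = a.(d.(0 + 0) | d.d.0) has moves —a→ m1
  m1 = d.(0 + 0) | d.d.0 has moves —d→ m2, —d→ m3
  m2 = (0 + 0) | d.d.0 has moves —d→ m4
  m3 = d.(0 + 0) | d.0 has moves —d→ m4, —d→ m5
  m4 = (0 + 0) | d.0 has moves —d→ m6
  m5 = d.(0 + 0) | 0 has moves —d→ m6
  m6 = (0 + 0) | 0 has moves ·
Q's transition system — 6 states:
  n0 = d.(0 + 0) | d.d.0 has moves —d→ n1, —d→ n2
  n1 = (0 + 0) | d.d.0 has moves —d→ n3
  n2 = d.(0 + 0) | d.0 has moves —d→ n3, —d→ n4
  n3 = (0 + 0) | d.0 has moves —d→ n5
  n4 = d.(0 + 0) | 0 has moves —d→ n5
  n5 = (0 + 0) | 0 has moves ·
Bisimilarity quotient blocks:
  B0 = {m0}
  B1 = {m1, n0}
  B2 = {m2, m3, n1, n2}
  B3 = {m4, m5, n3, n4}
  B4 = {m6, n5}
m0 ∈ B0, n0 ∈ B1 → different blocks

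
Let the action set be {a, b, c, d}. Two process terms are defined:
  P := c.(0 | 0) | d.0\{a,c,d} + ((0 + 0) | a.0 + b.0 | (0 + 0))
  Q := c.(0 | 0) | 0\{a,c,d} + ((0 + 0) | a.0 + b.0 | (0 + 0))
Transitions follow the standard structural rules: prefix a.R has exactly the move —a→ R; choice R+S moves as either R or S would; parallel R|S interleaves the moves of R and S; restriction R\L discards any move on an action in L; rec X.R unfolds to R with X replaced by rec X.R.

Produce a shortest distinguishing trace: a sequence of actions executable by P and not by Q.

P's transition system — 6 states:
  u0 = c.(0 | 0) | d.0\{a,c,d} + ((0 + 0) | a.0 + b.0 | (0 + 0)) :: -a-> u1, -b-> u2, -c-> u3, -d-> u4
  u1 = (0 + 0) | 0 :: (no moves)
  u2 = 0 | (0 + 0) :: (no moves)
  u3 = 0 | 0 | d.0\{a,c,d} :: -d-> u5
  u4 = c.(0 | 0) | 0\{a,c,d} :: -c-> u5
  u5 = 0 | 0 | 0\{a,c,d} :: (no moves)
Q's transition system — 4 states:
  v0 = c.(0 | 0) | 0\{a,c,d} + ((0 + 0) | a.0 + b.0 | (0 + 0)) :: -a-> v1, -b-> v2, -c-> v3
  v1 = (0 + 0) | 0 :: (no moves)
  v2 = 0 | (0 + 0) :: (no moves)
  v3 = 0 | 0 | 0\{a,c,d} :: (no moves)
Trace ⟨d⟩ through P, begin at {u0}:
  [1] d ⇒ {u4}
  — P admits the full trace.
Trace ⟨d⟩ through Q, begin at {v0}:
  [1] d ⇒ ∅  — Q cannot continue

d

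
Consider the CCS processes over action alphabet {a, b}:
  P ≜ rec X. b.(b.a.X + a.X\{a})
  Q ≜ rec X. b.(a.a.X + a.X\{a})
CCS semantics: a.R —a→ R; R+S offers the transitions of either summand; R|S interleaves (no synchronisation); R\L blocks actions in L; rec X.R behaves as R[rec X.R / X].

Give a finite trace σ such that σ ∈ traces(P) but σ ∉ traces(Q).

P's transition system — 6 states:
  p0 = rec X. b.(b.a.X + a.X\{a}) :: —b→ p1
  p1 = b.a.(rec X. b.(b.a.X + a.X\{a})) + a.(rec X. b.(b.a.X + a.X\{a}))\{a} :: —a→ p2, —b→ p3
  p2 = (rec X. b.(b.a.X + a.X\{a}))\{a} :: —b→ p4
  p3 = a.(rec X. b.(b.a.X + a.X\{a})) :: —a→ p0
  p4 = (b.a.(rec X. b.(b.a.X + a.X\{a})) + a.(rec X. b.(b.a.X + a.X\{a}))\{a})\{a} :: —b→ p5
  p5 = (a.(rec X. b.(b.a.X + a.X\{a})))\{a} :: ∅
Q's transition system — 5 states:
  q0 = rec X. b.(a.a.X + a.X\{a}) :: —b→ q1
  q1 = a.a.(rec X. b.(a.a.X + a.X\{a})) + a.(rec X. b.(a.a.X + a.X\{a}))\{a} :: —a→ q2, —a→ q3
  q2 = (rec X. b.(a.a.X + a.X\{a}))\{a} :: —b→ q4
  q3 = a.(rec X. b.(a.a.X + a.X\{a})) :: —a→ q0
  q4 = (a.a.(rec X. b.(a.a.X + a.X\{a})) + a.(rec X. b.(a.a.X + a.X\{a}))\{a})\{a} :: ∅
Trace ⟨bb⟩ through P, begin at {p0}:
  step 1 (b): {p1}
  step 2 (b): {p3}
  P completes σ.
Trace ⟨bb⟩ through Q, begin at {q0}:
  step 1 (b): {q1}
  step 2 (b): ∅ (Q stuck)

bb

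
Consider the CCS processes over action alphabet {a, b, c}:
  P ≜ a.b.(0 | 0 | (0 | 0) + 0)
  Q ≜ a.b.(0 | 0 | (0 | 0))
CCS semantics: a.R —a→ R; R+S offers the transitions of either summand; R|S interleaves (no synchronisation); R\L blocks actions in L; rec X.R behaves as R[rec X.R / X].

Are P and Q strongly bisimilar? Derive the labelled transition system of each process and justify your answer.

LTS(P): 3 reachable states
  m0 = a.b.(0 | 0 | (0 | 0) + 0) has moves --a--▸ m1
  m1 = b.(0 | 0 | (0 | 0) + 0) has moves --b--▸ m2
  m2 = 0 | 0 | (0 | 0) + 0 has moves ∅
LTS(Q): 3 reachable states
  n0 = a.b.(0 | 0 | (0 | 0)) has moves --a--▸ n1
  n1 = b.(0 | 0 | (0 | 0)) has moves --b--▸ n2
  n2 = 0 | 0 | (0 | 0) has moves ∅
Partition-refinement fixed point:
  B0 = {m0, n0}
  B1 = {m1, n1}
  B2 = {m2, n2}
m0 ∈ B0, n0 ∈ B0 → same block

YES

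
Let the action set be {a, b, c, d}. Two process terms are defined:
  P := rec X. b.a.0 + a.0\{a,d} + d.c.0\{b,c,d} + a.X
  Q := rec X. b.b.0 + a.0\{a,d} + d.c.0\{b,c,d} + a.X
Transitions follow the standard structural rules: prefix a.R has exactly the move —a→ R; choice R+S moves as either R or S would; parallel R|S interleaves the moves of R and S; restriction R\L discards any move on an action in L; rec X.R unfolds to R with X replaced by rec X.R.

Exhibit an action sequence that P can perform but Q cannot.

P's transition system — 6 states:
  p0 = rec X. b.a.0 + a.0\{a,d} + d.c.0\{b,c,d} + a.X | --a--▸ p0, --a--▸ p1, --b--▸ p2, --d--▸ p3
  p1 = 0\{a,d} | ·
  p2 = a.0 | --a--▸ p4
  p3 = c.0\{b,c,d} | --c--▸ p5
  p4 = 0 | ·
  p5 = 0\{b,c,d} | ·
Q's transition system — 6 states:
  q0 = rec X. b.b.0 + a.0\{a,d} + d.c.0\{b,c,d} + a.X | --a--▸ q0, --a--▸ q1, --b--▸ q2, --d--▸ q3
  q1 = 0\{a,d} | ·
  q2 = b.0 | --b--▸ q4
  q3 = c.0\{b,c,d} | --c--▸ q5
  q4 = 0 | ·
  q5 = 0\{b,c,d} | ·
Run σ = ⟨ba⟩ on P: start {p0}
  [1] b ⇒ {p2}
  [2] a ⇒ {p4}
  P completes σ.
Run σ = ⟨ba⟩ on Q: start {q0}
  [1] b ⇒ {q2}
  [2] a ⇒ ∅ (Q stuck)

ba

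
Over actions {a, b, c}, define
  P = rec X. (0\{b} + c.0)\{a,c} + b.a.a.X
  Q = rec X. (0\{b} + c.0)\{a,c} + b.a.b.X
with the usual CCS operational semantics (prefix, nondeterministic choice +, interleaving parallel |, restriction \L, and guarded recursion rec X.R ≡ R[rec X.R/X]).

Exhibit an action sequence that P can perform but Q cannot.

Reachable graph of P (3 states):
  u0 = rec X. (0\{b} + c.0)\{a,c} + b.a.a.X has moves ··b··> u1
  u1 = a.a.(rec X. (0\{b} + c.0)\{a,c} + b.a.a.X) has moves ··a··> u2
  u2 = a.(rec X. (0\{b} + c.0)\{a,c} + b.a.a.X) has moves ··a··> u0
Reachable graph of Q (3 states):
  v0 = rec X. (0\{b} + c.0)\{a,c} + b.a.b.X has moves ··b··> v1
  v1 = a.b.(rec X. (0\{b} + c.0)\{a,c} + b.a.b.X) has moves ··a··> v2
  v2 = b.(rec X. (0\{b} + c.0)\{a,c} + b.a.b.X) has moves ··b··> v0
Trace ⟨baa⟩ through P, begin at {u0}:
  [1] b ⇒ {u1}
  [2] a ⇒ {u2}
  [3] a ⇒ {u0}
  P completes σ.
Trace ⟨baa⟩ through Q, begin at {v0}:
  [1] b ⇒ {v1}
  [2] a ⇒ {v2}
  [3] a ⇒ ∅  — Q cannot continue

baa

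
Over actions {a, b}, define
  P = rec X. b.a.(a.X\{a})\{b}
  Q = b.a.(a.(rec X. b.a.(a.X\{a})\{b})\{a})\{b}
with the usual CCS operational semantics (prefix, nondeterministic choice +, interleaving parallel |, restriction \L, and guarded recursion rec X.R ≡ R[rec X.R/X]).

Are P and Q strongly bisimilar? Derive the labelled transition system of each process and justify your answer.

P's transition system — 4 states:
  s0 = rec X. b.a.(a.X\{a})\{b} | —b→ s1
  s1 = a.(a.(rec X. b.a.(a.X\{a})\{b})\{a})\{b} | —a→ s2
  s2 = (a.(rec X. b.a.(a.X\{a})\{b})\{a})\{b} | —a→ s3
  s3 = (rec X. b.a.(a.X\{a})\{b})\{a}\{b} | ∅
Q's transition system — 4 states:
  t0 = b.a.(a.(rec X. b.a.(a.X\{a})\{b})\{a})\{b} | —b→ t1
  t1 = a.(a.(rec X. b.a.(a.X\{a})\{b})\{a})\{b} | —a→ t2
  t2 = (a.(rec X. b.a.(a.X\{a})\{b})\{a})\{b} | —a→ t3
  t3 = (rec X. b.a.(a.X\{a})\{b})\{a}\{b} | ∅
Coarsest stable partition (strong bisimilarity classes):
  B0 = {s0, t0}
  B1 = {s1, t1}
  B2 = {s2, t2}
  B3 = {s3, t3}
s0 ∈ B0, t0 ∈ B0 → same block

P ~ Q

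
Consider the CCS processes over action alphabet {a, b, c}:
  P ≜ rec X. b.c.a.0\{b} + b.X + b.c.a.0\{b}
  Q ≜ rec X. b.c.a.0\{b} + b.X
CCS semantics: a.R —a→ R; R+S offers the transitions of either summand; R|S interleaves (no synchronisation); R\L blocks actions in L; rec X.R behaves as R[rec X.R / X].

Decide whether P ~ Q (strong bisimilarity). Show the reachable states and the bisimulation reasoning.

bisimilar

Reachable graph of P (4 states):
  s0 = rec X. b.c.a.0\{b} + b.X + b.c.a.0\{b} | —b→ s0, —b→ s1
  s1 = c.a.0\{b} | —c→ s2
  s2 = a.0\{b} | —a→ s3
  s3 = 0\{b} | (no moves)
Reachable graph of Q (4 states):
  t0 = rec X. b.c.a.0\{b} + b.X | —b→ t0, —b→ t1
  t1 = c.a.0\{b} | —c→ t2
  t2 = a.0\{b} | —a→ t3
  t3 = 0\{b} | (no moves)
Coarsest stable partition (strong bisimilarity classes):
  B0 = {s0, t0}
  B1 = {s1, t1}
  B2 = {s2, t2}
  B3 = {s3, t3}
s0 ∈ B0, t0 ∈ B0 → same block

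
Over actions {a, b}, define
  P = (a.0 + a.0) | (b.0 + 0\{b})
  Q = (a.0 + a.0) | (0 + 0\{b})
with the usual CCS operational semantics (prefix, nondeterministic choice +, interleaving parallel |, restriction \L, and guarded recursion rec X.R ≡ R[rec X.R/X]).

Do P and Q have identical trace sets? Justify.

NO — witness ⟨b⟩

P's transition system — 4 states:
  p0 = (a.0 + a.0) | (b.0 + 0\{b}) | ··a··> p1, ··b··> p2
  p1 = 0 | (b.0 + 0\{b}) | ··b··> p3
  p2 = (a.0 + a.0) | 0 | ··a··> p3
  p3 = 0 | 0 | ·
Q's transition system — 2 states:
  q0 = (a.0 + a.0) | (0 + 0\{b}) | ··a··> q1
  q1 = 0 | (0 + 0\{b}) | ·
Executing b from P (initial set {p0}):
  after b @ step 1: {p2}
  — P admits the full trace.
Executing b from Q (initial set {q0}):
  after b @ step 1: no successor for Q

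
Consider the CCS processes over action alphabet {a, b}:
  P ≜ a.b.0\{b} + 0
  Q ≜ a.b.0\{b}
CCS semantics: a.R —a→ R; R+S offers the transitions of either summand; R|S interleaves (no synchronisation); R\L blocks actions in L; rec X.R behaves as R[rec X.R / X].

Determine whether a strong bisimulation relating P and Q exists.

bisimilar

P's transition system — 3 states:
  p0 = a.b.0\{b} + 0 ⊢ --a--▸ p1
  p1 = b.0\{b} ⊢ --b--▸ p2
  p2 = 0\{b} ⊢ (no moves)
Q's transition system — 3 states:
  q0 = a.b.0\{b} ⊢ --a--▸ q1
  q1 = b.0\{b} ⊢ --b--▸ q2
  q2 = 0\{b} ⊢ (no moves)
Bisimilarity quotient blocks:
  B0 = {p0, q0}
  B1 = {p1, q1}
  B2 = {p2, q2}
p0 ∈ B0, q0 ∈ B0 → same block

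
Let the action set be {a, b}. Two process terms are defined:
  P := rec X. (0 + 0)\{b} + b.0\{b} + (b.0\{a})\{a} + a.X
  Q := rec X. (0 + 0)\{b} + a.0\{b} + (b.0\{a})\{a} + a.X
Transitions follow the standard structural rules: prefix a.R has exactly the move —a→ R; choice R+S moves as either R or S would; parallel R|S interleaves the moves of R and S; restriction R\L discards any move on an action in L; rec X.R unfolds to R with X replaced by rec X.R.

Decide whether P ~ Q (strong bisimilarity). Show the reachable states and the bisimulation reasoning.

LTS(P): 3 reachable states
  p0 = rec X. (0 + 0)\{b} + b.0\{b} + (b.0\{a})\{a} + a.X has moves -a-> p0, -b-> p1, -b-> p2
  p1 = 0\{a}\{a} has moves stopped
  p2 = 0\{b} has moves stopped
LTS(Q): 3 reachable states
  q0 = rec X. (0 + 0)\{b} + a.0\{b} + (b.0\{a})\{a} + a.X has moves -a-> q0, -a-> q1, -b-> q2
  q1 = 0\{b} has moves stopped
  q2 = 0\{a}\{a} has moves stopped
Bisimilarity quotient blocks:
  B0 = {p0}
  B1 = {p1, p2, q1, q2}
  B2 = {q0}
p0 ∈ B0, q0 ∈ B2 → different blocks

P ≁ Q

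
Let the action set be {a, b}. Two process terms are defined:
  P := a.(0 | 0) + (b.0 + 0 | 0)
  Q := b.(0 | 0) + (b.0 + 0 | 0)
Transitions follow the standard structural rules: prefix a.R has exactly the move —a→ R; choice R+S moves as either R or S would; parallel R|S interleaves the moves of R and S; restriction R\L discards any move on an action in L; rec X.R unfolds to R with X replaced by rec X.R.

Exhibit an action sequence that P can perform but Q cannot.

a

Reachable graph of P (3 states):
  m0 = a.(0 | 0) + (b.0 + 0 | 0) | =a=> m1, =b=> m2
  m1 = 0 | 0 | ∅
  m2 = 0 | ∅
Reachable graph of Q (3 states):
  n0 = b.(0 | 0) + (b.0 + 0 | 0) | =b=> n1, =b=> n2
  n1 = 0 | ∅
  n2 = 0 | 0 | ∅
Run σ = ⟨a⟩ on P: start {m0}
  step 1 (a): {m1}
  — P admits the full trace.
Run σ = ⟨a⟩ on Q: start {n0}
  step 1 (a): no successor for Q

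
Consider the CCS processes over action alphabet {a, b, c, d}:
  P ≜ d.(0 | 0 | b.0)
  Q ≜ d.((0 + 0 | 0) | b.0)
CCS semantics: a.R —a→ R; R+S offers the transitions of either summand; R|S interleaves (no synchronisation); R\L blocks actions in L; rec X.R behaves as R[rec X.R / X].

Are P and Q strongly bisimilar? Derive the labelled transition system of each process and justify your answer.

bisimilar

LTS(P): 3 reachable states
  u0 = d.(0 | 0 | b.0) ⊢ —d→ u1
  u1 = 0 | 0 | b.0 ⊢ —b→ u2
  u2 = 0 | 0 | 0 ⊢ ∅
LTS(Q): 3 reachable states
  v0 = d.((0 + 0 | 0) | b.0) ⊢ —d→ v1
  v1 = (0 + 0 | 0) | b.0 ⊢ —b→ v2
  v2 = (0 + 0 | 0) | 0 ⊢ ∅
Partition-refinement fixed point:
  B0 = {u0, v0}
  B1 = {u1, v1}
  B2 = {u2, v2}
u0 ∈ B0, v0 ∈ B0 → same block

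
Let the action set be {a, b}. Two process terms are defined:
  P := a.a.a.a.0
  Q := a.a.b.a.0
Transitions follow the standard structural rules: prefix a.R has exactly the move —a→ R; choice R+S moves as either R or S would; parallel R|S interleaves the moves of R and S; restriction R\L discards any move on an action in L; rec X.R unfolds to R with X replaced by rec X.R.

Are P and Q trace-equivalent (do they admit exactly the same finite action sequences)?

P's transition system — 5 states:
  u0 = a.a.a.a.0 has moves —a→ u1
  u1 = a.a.a.0 has moves —a→ u2
  u2 = a.a.0 has moves —a→ u3
  u3 = a.0 has moves —a→ u4
  u4 = 0 has moves (no moves)
Q's transition system — 5 states:
  v0 = a.a.b.a.0 has moves —a→ v1
  v1 = a.b.a.0 has moves —a→ v2
  v2 = b.a.0 has moves —b→ v3
  v3 = a.0 has moves —a→ v4
  v4 = 0 has moves (no moves)
Trace ⟨aaa⟩ through P, begin at {u0}:
  [1] a ⇒ {u1}
  [2] a ⇒ {u2}
  [3] a ⇒ {u3}
  — P admits the full trace.
Trace ⟨aaa⟩ through Q, begin at {v0}:
  [1] a ⇒ {v1}
  [2] a ⇒ {v2}
  [3] a ⇒ ∅ (Q stuck)

NO — witness ⟨aaa⟩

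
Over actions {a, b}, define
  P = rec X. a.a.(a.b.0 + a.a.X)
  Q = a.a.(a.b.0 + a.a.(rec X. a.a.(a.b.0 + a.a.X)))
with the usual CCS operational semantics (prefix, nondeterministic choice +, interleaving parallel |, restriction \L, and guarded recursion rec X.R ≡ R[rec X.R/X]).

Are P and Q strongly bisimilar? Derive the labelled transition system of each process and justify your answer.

P's transition system — 6 states:
  m0 = rec X. a.a.(a.b.0 + a.a.X) → ··a··> m1
  m1 = a.(a.b.0 + a.a.(rec X. a.a.(a.b.0 + a.a.X))) → ··a··> m2
  m2 = a.b.0 + a.a.(rec X. a.a.(a.b.0 + a.a.X)) → ··a··> m3, ··a··> m4
  m3 = a.(rec X. a.a.(a.b.0 + a.a.X)) → ··a··> m0
  m4 = b.0 → ··b··> m5
  m5 = 0 → stopped
Q's transition system — 7 states:
  n0 = a.a.(a.b.0 + a.a.(rec X. a.a.(a.b.0 + a.a.X))) → ··a··> n1
  n1 = a.(a.b.0 + a.a.(rec X. a.a.(a.b.0 + a.a.X))) → ··a··> n2
  n2 = a.b.0 + a.a.(rec X. a.a.(a.b.0 + a.a.X)) → ··a··> n3, ··a··> n4
  n3 = a.(rec X. a.a.(a.b.0 + a.a.X)) → ··a··> n5
  n4 = b.0 → ··b··> n6
  n5 = rec X. a.a.(a.b.0 + a.a.X) → ··a··> n1
  n6 = 0 → stopped
Bisimilarity quotient blocks:
  B0 = {m0, n0, n5}
  B1 = {m1, n1}
  B2 = {m2, n2}
  B3 = {m4, n4}
  B4 = {m5, n6}
  B5 = {m3, n3}
m0 ∈ B0, n0 ∈ B0 → same block

YES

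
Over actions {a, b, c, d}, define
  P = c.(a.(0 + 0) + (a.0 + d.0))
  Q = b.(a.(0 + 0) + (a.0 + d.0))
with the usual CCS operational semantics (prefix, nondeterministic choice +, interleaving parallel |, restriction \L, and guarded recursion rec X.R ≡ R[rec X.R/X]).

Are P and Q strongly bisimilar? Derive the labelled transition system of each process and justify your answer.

P's transition system — 4 states:
  u0 = c.(a.(0 + 0) + (a.0 + d.0)) :: --c--▸ u1
  u1 = a.(0 + 0) + (a.0 + d.0) :: --a--▸ u2, --a--▸ u3, --d--▸ u2
  u2 = 0 :: (no moves)
  u3 = 0 + 0 :: (no moves)
Q's transition system — 4 states:
  v0 = b.(a.(0 + 0) + (a.0 + d.0)) :: --b--▸ v1
  v1 = a.(0 + 0) + (a.0 + d.0) :: --a--▸ v2, --a--▸ v3, --d--▸ v2
  v2 = 0 :: (no moves)
  v3 = 0 + 0 :: (no moves)
Bisimilarity quotient blocks:
  B0 = {u0}
  B1 = {u1, v1}
  B2 = {u2, u3, v2, v3}
  B3 = {v0}
u0 ∈ B0, v0 ∈ B3 → different blocks

P ≁ Q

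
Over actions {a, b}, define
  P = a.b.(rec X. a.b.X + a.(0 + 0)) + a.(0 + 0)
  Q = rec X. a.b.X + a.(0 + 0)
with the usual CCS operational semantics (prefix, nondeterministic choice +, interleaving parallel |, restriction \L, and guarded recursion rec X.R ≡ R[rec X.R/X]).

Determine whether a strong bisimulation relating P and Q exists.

Reachable graph of P (4 states):
  m0 = a.b.(rec X. a.b.X + a.(0 + 0)) + a.(0 + 0) has moves --a--▸ m1, --a--▸ m2
  m1 = 0 + 0 has moves deadlocked
  m2 = b.(rec X. a.b.X + a.(0 + 0)) has moves --b--▸ m3
  m3 = rec X. a.b.X + a.(0 + 0) has moves --a--▸ m1, --a--▸ m2
Reachable graph of Q (3 states):
  n0 = rec X. a.b.X + a.(0 + 0) has moves --a--▸ n1, --a--▸ n2
  n1 = 0 + 0 has moves deadlocked
  n2 = b.(rec X. a.b.X + a.(0 + 0)) has moves --b--▸ n0
Bisimilarity quotient blocks:
  B0 = {m0, m3, n0}
  B1 = {m1, n1}
  B2 = {m2, n2}
m0 ∈ B0, n0 ∈ B0 → same block

P ~ Q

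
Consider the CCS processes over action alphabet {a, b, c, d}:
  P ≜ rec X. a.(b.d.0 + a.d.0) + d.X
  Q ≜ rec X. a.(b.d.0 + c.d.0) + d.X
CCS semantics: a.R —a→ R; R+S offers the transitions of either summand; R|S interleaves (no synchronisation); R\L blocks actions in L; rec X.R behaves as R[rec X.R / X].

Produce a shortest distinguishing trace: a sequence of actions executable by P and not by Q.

aa

LTS(P): 4 reachable states
  u0 = rec X. a.(b.d.0 + a.d.0) + d.X has moves =a=> u1, =d=> u0
  u1 = b.d.0 + a.d.0 has moves =a=> u2, =b=> u2
  u2 = d.0 has moves =d=> u3
  u3 = 0 has moves deadlocked
LTS(Q): 4 reachable states
  v0 = rec X. a.(b.d.0 + c.d.0) + d.X has moves =a=> v1, =d=> v0
  v1 = b.d.0 + c.d.0 has moves =b=> v2, =c=> v2
  v2 = d.0 has moves =d=> v3
  v3 = 0 has moves deadlocked
Executing aa from P (initial set {u0}):
  after a @ step 1: {u1}
  after a @ step 2: {u2}
  ✓ P
Executing aa from Q (initial set {v0}):
  after a @ step 1: {v1}
  after a @ step 2: ∅ (Q stuck)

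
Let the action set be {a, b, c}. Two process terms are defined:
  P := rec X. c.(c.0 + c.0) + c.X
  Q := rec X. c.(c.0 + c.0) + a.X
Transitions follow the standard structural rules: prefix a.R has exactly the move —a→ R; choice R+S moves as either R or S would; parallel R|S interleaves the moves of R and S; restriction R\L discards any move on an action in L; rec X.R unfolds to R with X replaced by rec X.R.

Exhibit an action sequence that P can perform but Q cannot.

ccc

Reachable graph of P (3 states):
  p0 = rec X. c.(c.0 + c.0) + c.X ⊢ -c-> p0, -c-> p1
  p1 = c.0 + c.0 ⊢ -c-> p2
  p2 = 0 ⊢ deadlocked
Reachable graph of Q (3 states):
  q0 = rec X. c.(c.0 + c.0) + a.X ⊢ -a-> q0, -c-> q1
  q1 = c.0 + c.0 ⊢ -c-> q2
  q2 = 0 ⊢ deadlocked
Trace ⟨ccc⟩ through P, begin at {p0}:
  [1] c ⇒ {p0, p1}
  [2] c ⇒ {p0, p1, p2}
  [3] c ⇒ {p0, p1, p2}
  P completes σ.
Trace ⟨ccc⟩ through Q, begin at {q0}:
  [1] c ⇒ {q1}
  [2] c ⇒ {q2}
  [3] c ⇒ ∅  — Q cannot continue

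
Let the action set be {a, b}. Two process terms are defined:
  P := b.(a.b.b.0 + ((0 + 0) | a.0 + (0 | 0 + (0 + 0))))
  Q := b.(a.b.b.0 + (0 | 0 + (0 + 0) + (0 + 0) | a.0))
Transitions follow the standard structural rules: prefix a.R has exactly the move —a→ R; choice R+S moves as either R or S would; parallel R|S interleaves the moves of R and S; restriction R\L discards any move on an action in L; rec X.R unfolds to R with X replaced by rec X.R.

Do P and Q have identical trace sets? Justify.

P's transition system — 6 states:
  s0 = b.(a.b.b.0 + ((0 + 0) | a.0 + (0 | 0 + (0 + 0)))) has moves —b→ s1
  s1 = a.b.b.0 + ((0 + 0) | a.0 + (0 | 0 + (0 + 0))) has moves —a→ s2, —a→ s3
  s2 = (0 + 0) | 0 has moves deadlocked
  s3 = b.b.0 has moves —b→ s4
  s4 = b.0 has moves —b→ s5
  s5 = 0 has moves deadlocked
Q's transition system — 6 states:
  t0 = b.(a.b.b.0 + (0 | 0 + (0 + 0) + (0 + 0) | a.0)) has moves —b→ t1
  t1 = a.b.b.0 + (0 | 0 + (0 + 0) + (0 + 0) | a.0) has moves —a→ t2, —a→ t3
  t2 = (0 + 0) | 0 has moves deadlocked
  t3 = b.b.0 has moves —b→ t4
  t4 = b.0 has moves —b→ t5
  t5 = 0 has moves deadlocked
Coarsest stable partition (strong bisimilarity classes):
  B0 = {s0, t0}
  B1 = {s1, t1}
  B2 = {s2, s5, t2, t5}
  B3 = {s3, t3}
  B4 = {s4, t4}
s0 ∈ B0, t0 ∈ B0 → same block
Bisimilar ⇒ trace-equivalent.

trace-equivalent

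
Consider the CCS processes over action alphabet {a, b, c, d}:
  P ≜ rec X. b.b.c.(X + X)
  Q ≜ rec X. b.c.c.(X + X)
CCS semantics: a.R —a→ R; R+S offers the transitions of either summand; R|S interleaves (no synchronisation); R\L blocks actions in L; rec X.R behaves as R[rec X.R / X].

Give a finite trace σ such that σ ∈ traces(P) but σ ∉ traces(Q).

bb

Reachable graph of P (4 states):
  u0 = rec X. b.b.c.(X + X) ⊢ ··b··> u1
  u1 = b.c.((rec X. b.b.c.(X + X)) + (rec X. b.b.c.(X + X))) ⊢ ··b··> u2
  u2 = c.((rec X. b.b.c.(X + X)) + (rec X. b.b.c.(X + X))) ⊢ ··c··> u3
  u3 = (rec X. b.b.c.(X + X)) + (rec X. b.b.c.(X + X)) ⊢ ··b··> u1
Reachable graph of Q (4 states):
  v0 = rec X. b.c.c.(X + X) ⊢ ··b··> v1
  v1 = c.c.((rec X. b.c.c.(X + X)) + (rec X. b.c.c.(X + X))) ⊢ ··c··> v2
  v2 = c.((rec X. b.c.c.(X + X)) + (rec X. b.c.c.(X + X))) ⊢ ··c··> v3
  v3 = (rec X. b.c.c.(X + X)) + (rec X. b.c.c.(X + X)) ⊢ ··b··> v1
Executing bb from P (initial set {u0}):
  [1] b ⇒ {u1}
  [2] b ⇒ {u2}
  ✓ P
Executing bb from Q (initial set {v0}):
  [1] b ⇒ {v1}
  [2] b ⇒ ∅ (Q stuck)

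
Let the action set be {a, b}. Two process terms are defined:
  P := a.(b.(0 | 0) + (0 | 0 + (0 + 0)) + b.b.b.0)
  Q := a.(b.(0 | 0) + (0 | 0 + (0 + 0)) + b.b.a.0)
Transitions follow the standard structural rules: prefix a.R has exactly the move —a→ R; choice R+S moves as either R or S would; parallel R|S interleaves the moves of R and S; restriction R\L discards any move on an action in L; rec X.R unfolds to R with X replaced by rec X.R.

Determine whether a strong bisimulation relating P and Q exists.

P ≁ Q

P's transition system — 6 states:
  s0 = a.(b.(0 | 0) + (0 | 0 + (0 + 0)) + b.b.b.0) → ··a··> s1
  s1 = b.(0 | 0) + (0 | 0 + (0 + 0)) + b.b.b.0 → ··b··> s2, ··b··> s3
  s2 = 0 | 0 → ·
  s3 = b.b.0 → ··b··> s4
  s4 = b.0 → ··b··> s5
  s5 = 0 → ·
Q's transition system — 6 states:
  t0 = a.(b.(0 | 0) + (0 | 0 + (0 + 0)) + b.b.a.0) → ··a··> t1
  t1 = b.(0 | 0) + (0 | 0 + (0 + 0)) + b.b.a.0 → ··b··> t2, ··b··> t3
  t2 = 0 | 0 → ·
  t3 = b.a.0 → ··b··> t4
  t4 = a.0 → ··a··> t5
  t5 = 0 → ·
Partition-refinement fixed point:
  B0 = {s0}
  B1 = {s1}
  B2 = {s3}
  B3 = {s4}
  B4 = {s2, s5, t2, t5}
  B5 = {t0}
  B6 = {t1}
  B7 = {t3}
  B8 = {t4}
s0 ∈ B0, t0 ∈ B5 → different blocks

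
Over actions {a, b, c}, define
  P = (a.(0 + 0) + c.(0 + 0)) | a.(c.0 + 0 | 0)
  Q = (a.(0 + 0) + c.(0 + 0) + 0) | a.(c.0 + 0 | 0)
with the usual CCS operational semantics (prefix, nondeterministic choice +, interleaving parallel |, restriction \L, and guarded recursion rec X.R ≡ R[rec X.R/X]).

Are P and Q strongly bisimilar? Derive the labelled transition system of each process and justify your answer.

Reachable graph of P (6 states):
  m0 = (a.(0 + 0) + c.(0 + 0)) | a.(c.0 + 0 | 0) → —a→ m1, —a→ m2, —c→ m1
  m1 = (0 + 0) | a.(c.0 + 0 | 0) → —a→ m3
  m2 = (a.(0 + 0) + c.(0 + 0)) | (c.0 + 0 | 0) → —a→ m3, —c→ m3, —c→ m4
  m3 = (0 + 0) | (c.0 + 0 | 0) → —c→ m5
  m4 = (a.(0 + 0) + c.(0 + 0)) | 0 → —a→ m5, —c→ m5
  m5 = (0 + 0) | 0 → stopped
Reachable graph of Q (6 states):
  n0 = (a.(0 + 0) + c.(0 + 0) + 0) | a.(c.0 + 0 | 0) → —a→ n1, —a→ n2, —c→ n1
  n1 = (0 + 0) | a.(c.0 + 0 | 0) → —a→ n3
  n2 = (a.(0 + 0) + c.(0 + 0) + 0) | (c.0 + 0 | 0) → —a→ n3, —c→ n3, —c→ n4
  n3 = (0 + 0) | (c.0 + 0 | 0) → —c→ n5
  n4 = (a.(0 + 0) + c.(0 + 0) + 0) | 0 → —a→ n5, —c→ n5
  n5 = (0 + 0) | 0 → stopped
Coarsest stable partition (strong bisimilarity classes):
  B0 = {m0, n0}
  B1 = {m2, n2}
  B2 = {m4, n4}
  B3 = {m5, n5}
  B4 = {m3, n3}
  B5 = {m1, n1}
m0 ∈ B0, n0 ∈ B0 → same block

P ~ Q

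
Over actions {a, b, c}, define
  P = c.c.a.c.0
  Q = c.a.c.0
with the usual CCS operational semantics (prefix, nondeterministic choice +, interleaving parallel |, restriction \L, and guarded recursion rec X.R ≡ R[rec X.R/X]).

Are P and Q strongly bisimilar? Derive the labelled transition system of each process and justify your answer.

Reachable graph of P (5 states):
  p0 = c.c.a.c.0 → -c-> p1
  p1 = c.a.c.0 → -c-> p2
  p2 = a.c.0 → -a-> p3
  p3 = c.0 → -c-> p4
  p4 = 0 → ∅
Reachable graph of Q (4 states):
  q0 = c.a.c.0 → -c-> q1
  q1 = a.c.0 → -a-> q2
  q2 = c.0 → -c-> q3
  q3 = 0 → ∅
Coarsest stable partition (strong bisimilarity classes):
  B0 = {p0}
  B1 = {p1, q0}
  B2 = {p2, q1}
  B3 = {p3, q2}
  B4 = {p4, q3}
p0 ∈ B0, q0 ∈ B1 → different blocks

not bisimilar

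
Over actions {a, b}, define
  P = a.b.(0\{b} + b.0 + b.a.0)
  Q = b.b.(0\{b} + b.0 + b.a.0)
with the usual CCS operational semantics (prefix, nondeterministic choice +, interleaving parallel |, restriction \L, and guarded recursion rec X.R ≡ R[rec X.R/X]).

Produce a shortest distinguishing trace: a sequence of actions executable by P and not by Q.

a

LTS(P): 5 reachable states
  u0 = a.b.(0\{b} + b.0 + b.a.0) has moves =a=> u1
  u1 = b.(0\{b} + b.0 + b.a.0) has moves =b=> u2
  u2 = 0\{b} + b.0 + b.a.0 has moves =b=> u3, =b=> u4
  u3 = 0 has moves (no moves)
  u4 = a.0 has moves =a=> u3
LTS(Q): 5 reachable states
  v0 = b.b.(0\{b} + b.0 + b.a.0) has moves =b=> v1
  v1 = b.(0\{b} + b.0 + b.a.0) has moves =b=> v2
  v2 = 0\{b} + b.0 + b.a.0 has moves =b=> v3, =b=> v4
  v3 = 0 has moves (no moves)
  v4 = a.0 has moves =a=> v3
Run σ = ⟨a⟩ on P: start {u0}
  [1] a ⇒ {u1}
  — P admits the full trace.
Run σ = ⟨a⟩ on Q: start {v0}
  [1] a ⇒ ∅ (Q stuck)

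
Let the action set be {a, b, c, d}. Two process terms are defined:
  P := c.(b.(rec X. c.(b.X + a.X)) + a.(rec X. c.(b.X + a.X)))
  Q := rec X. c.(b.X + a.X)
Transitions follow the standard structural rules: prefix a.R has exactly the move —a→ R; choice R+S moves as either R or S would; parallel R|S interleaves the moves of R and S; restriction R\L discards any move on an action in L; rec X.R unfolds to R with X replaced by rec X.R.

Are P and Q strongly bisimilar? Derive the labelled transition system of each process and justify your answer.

bisimilar

Reachable graph of P (3 states):
  u0 = c.(b.(rec X. c.(b.X + a.X)) + a.(rec X. c.(b.X + a.X))) ⊢ ··c··> u1
  u1 = b.(rec X. c.(b.X + a.X)) + a.(rec X. c.(b.X + a.X)) ⊢ ··a··> u2, ··b··> u2
  u2 = rec X. c.(b.X + a.X) ⊢ ··c··> u1
Reachable graph of Q (2 states):
  v0 = rec X. c.(b.X + a.X) ⊢ ··c··> v1
  v1 = b.(rec X. c.(b.X + a.X)) + a.(rec X. c.(b.X + a.X)) ⊢ ··a··> v0, ··b··> v0
Bisimilarity quotient blocks:
  B0 = {u0, u2, v0}
  B1 = {u1, v1}
u0 ∈ B0, v0 ∈ B0 → same block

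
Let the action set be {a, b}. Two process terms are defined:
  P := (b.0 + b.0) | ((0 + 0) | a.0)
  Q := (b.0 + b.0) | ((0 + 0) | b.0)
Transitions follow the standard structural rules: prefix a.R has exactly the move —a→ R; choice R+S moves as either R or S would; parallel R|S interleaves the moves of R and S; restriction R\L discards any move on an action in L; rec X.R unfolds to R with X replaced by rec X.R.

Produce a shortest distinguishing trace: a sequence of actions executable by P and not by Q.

a

Reachable graph of P (4 states):
  s0 = (b.0 + b.0) | ((0 + 0) | a.0) :: ··a··> s1, ··b··> s2
  s1 = (b.0 + b.0) | ((0 + 0) | 0) :: ··b··> s3
  s2 = 0 | ((0 + 0) | a.0) :: ··a··> s3
  s3 = 0 | ((0 + 0) | 0) :: (no moves)
Reachable graph of Q (4 states):
  t0 = (b.0 + b.0) | ((0 + 0) | b.0) :: ··b··> t1, ··b··> t2
  t1 = (b.0 + b.0) | ((0 + 0) | 0) :: ··b··> t3
  t2 = 0 | ((0 + 0) | b.0) :: ··b··> t3
  t3 = 0 | ((0 + 0) | 0) :: (no moves)
Run σ = ⟨a⟩ on P: start {s0}
  after a @ step 1: {s1}
  — P admits the full trace.
Run σ = ⟨a⟩ on Q: start {t0}
  after a @ step 1: ∅ (Q stuck)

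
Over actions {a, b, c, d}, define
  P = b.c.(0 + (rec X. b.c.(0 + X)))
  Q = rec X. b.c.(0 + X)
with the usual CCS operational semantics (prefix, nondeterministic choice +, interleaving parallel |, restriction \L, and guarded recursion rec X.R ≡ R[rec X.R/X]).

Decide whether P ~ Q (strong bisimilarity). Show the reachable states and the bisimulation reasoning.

P ~ Q

LTS(P): 3 reachable states
  u0 = b.c.(0 + (rec X. b.c.(0 + X))) → —b→ u1
  u1 = c.(0 + (rec X. b.c.(0 + X))) → —c→ u2
  u2 = 0 + (rec X. b.c.(0 + X)) → —b→ u1
LTS(Q): 3 reachable states
  v0 = rec X. b.c.(0 + X) → —b→ v1
  v1 = c.(0 + (rec X. b.c.(0 + X))) → —c→ v2
  v2 = 0 + (rec X. b.c.(0 + X)) → —b→ v1
Coarsest stable partition (strong bisimilarity classes):
  B0 = {u0, u2, v0, v2}
  B1 = {u1, v1}
u0 ∈ B0, v0 ∈ B0 → same block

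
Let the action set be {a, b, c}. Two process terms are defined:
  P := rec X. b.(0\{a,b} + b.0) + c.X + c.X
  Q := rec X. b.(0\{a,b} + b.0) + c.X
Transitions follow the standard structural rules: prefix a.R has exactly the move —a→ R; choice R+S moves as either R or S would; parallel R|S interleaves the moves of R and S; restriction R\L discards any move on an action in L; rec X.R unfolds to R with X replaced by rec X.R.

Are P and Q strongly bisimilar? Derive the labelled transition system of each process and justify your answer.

LTS(P): 3 reachable states
  u0 = rec X. b.(0\{a,b} + b.0) + c.X + c.X :: =b=> u1, =c=> u0
  u1 = 0\{a,b} + b.0 :: =b=> u2
  u2 = 0 :: ∅
LTS(Q): 3 reachable states
  v0 = rec X. b.(0\{a,b} + b.0) + c.X :: =b=> v1, =c=> v0
  v1 = 0\{a,b} + b.0 :: =b=> v2
  v2 = 0 :: ∅
Bisimilarity quotient blocks:
  B0 = {u0, v0}
  B1 = {u1, v1}
  B2 = {u2, v2}
u0 ∈ B0, v0 ∈ B0 → same block

bisimilar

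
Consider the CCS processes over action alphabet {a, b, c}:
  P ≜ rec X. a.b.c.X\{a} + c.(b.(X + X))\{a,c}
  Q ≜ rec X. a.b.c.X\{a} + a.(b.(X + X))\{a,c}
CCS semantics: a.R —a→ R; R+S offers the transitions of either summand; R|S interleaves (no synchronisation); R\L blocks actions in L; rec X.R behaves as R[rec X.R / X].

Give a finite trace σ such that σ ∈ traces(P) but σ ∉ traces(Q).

c

P's transition system — 8 states:
  p0 = rec X. a.b.c.X\{a} + c.(b.(X + X))\{a,c} has moves -a-> p1, -c-> p2
  p1 = b.c.(rec X. a.b.c.X\{a} + c.(b.(X + X))\{a,c})\{a} has moves -b-> p3
  p2 = (b.((rec X. a.b.c.X\{a} + c.(b.(X + X))\{a,c}) + (rec X. a.b.c.X\{a} + c.(b.(X + X))\{a,c})))\{a,c} has moves -b-> p4
  p3 = c.(rec X. a.b.c.X\{a} + c.(b.(X + X))\{a,c})\{a} has moves -c-> p5
  p4 = ((rec X. a.b.c.X\{a} + c.(b.(X + X))\{a,c}) + (rec X. a.b.c.X\{a} + c.(b.(X + X))\{a,c}))\{a,c} has moves stopped
  p5 = (rec X. a.b.c.X\{a} + c.(b.(X + X))\{a,c})\{a} has moves -c-> p6
  p6 = (b.((rec X. a.b.c.X\{a} + c.(b.(X + X))\{a,c}) + (rec X. a.b.c.X\{a} + c.(b.(X + X))\{a,c})))\{a,c}\{a} has moves -b-> p7
  p7 = ((rec X. a.b.c.X\{a} + c.(b.(X + X))\{a,c}) + (rec X. a.b.c.X\{a} + c.(b.(X + X))\{a,c}))\{a,c}\{a} has moves stopped
Q's transition system — 6 states:
  q0 = rec X. a.b.c.X\{a} + a.(b.(X + X))\{a,c} has moves -a-> q1, -a-> q2
  q1 = (b.((rec X. a.b.c.X\{a} + a.(b.(X + X))\{a,c}) + (rec X. a.b.c.X\{a} + a.(b.(X + X))\{a,c})))\{a,c} has moves -b-> q3
  q2 = b.c.(rec X. a.b.c.X\{a} + a.(b.(X + X))\{a,c})\{a} has moves -b-> q4
  q3 = ((rec X. a.b.c.X\{a} + a.(b.(X + X))\{a,c}) + (rec X. a.b.c.X\{a} + a.(b.(X + X))\{a,c}))\{a,c} has moves stopped
  q4 = c.(rec X. a.b.c.X\{a} + a.(b.(X + X))\{a,c})\{a} has moves -c-> q5
  q5 = (rec X. a.b.c.X\{a} + a.(b.(X + X))\{a,c})\{a} has moves stopped
Run σ = ⟨c⟩ on P: start {p0}
  [1] c ⇒ {p2}
  P completes σ.
Run σ = ⟨c⟩ on Q: start {q0}
  [1] c ⇒ ∅ (Q stuck)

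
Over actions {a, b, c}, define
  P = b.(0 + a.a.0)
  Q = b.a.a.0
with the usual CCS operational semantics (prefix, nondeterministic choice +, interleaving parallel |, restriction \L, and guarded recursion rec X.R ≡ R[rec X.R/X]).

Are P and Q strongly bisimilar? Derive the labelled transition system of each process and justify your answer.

Reachable graph of P (4 states):
  u0 = b.(0 + a.a.0) | ··b··> u1
  u1 = 0 + a.a.0 | ··a··> u2
  u2 = a.0 | ··a··> u3
  u3 = 0 | deadlocked
Reachable graph of Q (4 states):
  v0 = b.a.a.0 | ··b··> v1
  v1 = a.a.0 | ··a··> v2
  v2 = a.0 | ··a··> v3
  v3 = 0 | deadlocked
Bisimilarity quotient blocks:
  B0 = {u0, v0}
  B1 = {u1, v1}
  B2 = {u2, v2}
  B3 = {u3, v3}
u0 ∈ B0, v0 ∈ B0 → same block

YES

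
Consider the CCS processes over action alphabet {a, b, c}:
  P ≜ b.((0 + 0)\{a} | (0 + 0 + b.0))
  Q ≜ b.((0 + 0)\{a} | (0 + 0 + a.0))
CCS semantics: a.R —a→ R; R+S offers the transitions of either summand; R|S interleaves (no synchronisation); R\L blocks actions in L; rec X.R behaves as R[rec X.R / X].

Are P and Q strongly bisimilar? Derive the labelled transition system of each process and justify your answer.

not bisimilar

LTS(P): 3 reachable states
  p0 = b.((0 + 0)\{a} | (0 + 0 + b.0)) has moves =b=> p1
  p1 = (0 + 0)\{a} | (0 + 0 + b.0) has moves =b=> p2
  p2 = (0 + 0)\{a} | 0 has moves ∅
LTS(Q): 3 reachable states
  q0 = b.((0 + 0)\{a} | (0 + 0 + a.0)) has moves =b=> q1
  q1 = (0 + 0)\{a} | (0 + 0 + a.0) has moves =a=> q2
  q2 = (0 + 0)\{a} | 0 has moves ∅
Partition-refinement fixed point:
  B0 = {p0}
  B1 = {p1}
  B2 = {p2, q2}
  B3 = {q0}
  B4 = {q1}
p0 ∈ B0, q0 ∈ B3 → different blocks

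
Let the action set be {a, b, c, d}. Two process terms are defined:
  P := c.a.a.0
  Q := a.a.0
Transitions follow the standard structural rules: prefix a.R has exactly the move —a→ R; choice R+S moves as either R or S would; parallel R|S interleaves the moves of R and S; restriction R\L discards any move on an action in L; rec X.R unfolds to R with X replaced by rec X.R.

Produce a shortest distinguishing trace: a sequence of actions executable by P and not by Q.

c

Reachable graph of P (4 states):
  s0 = c.a.a.0 ⊢ —c→ s1
  s1 = a.a.0 ⊢ —a→ s2
  s2 = a.0 ⊢ —a→ s3
  s3 = 0 ⊢ ∅
Reachable graph of Q (3 states):
  t0 = a.a.0 ⊢ —a→ t1
  t1 = a.0 ⊢ —a→ t2
  t2 = 0 ⊢ ∅
Run σ = ⟨c⟩ on P: start {s0}
  after c @ step 1: {s1}
  ✓ P
Run σ = ⟨c⟩ on Q: start {t0}
  after c @ step 1: ∅  — Q cannot continue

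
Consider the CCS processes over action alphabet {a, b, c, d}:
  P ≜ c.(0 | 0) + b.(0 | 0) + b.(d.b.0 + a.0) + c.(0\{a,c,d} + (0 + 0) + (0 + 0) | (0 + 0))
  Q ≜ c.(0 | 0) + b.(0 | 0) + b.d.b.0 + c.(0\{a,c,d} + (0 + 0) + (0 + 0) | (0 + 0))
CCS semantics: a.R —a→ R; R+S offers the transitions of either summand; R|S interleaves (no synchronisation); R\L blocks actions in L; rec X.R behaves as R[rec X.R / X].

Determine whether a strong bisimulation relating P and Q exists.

P's transition system — 6 states:
  s0 = c.(0 | 0) + b.(0 | 0) + b.(d.b.0 + a.0) + c.(0\{a,c,d} + (0 + 0) + (0 + 0) | (0 + 0)) :: -b-> s1, -b-> s2, -c-> s1, -c-> s3
  s1 = 0 | 0 :: ∅
  s2 = d.b.0 + a.0 :: -a-> s4, -d-> s5
  s3 = 0\{a,c,d} + (0 + 0) + (0 + 0) | (0 + 0) :: ∅
  s4 = 0 :: ∅
  s5 = b.0 :: -b-> s4
Q's transition system — 6 states:
  t0 = c.(0 | 0) + b.(0 | 0) + b.d.b.0 + c.(0\{a,c,d} + (0 + 0) + (0 + 0) | (0 + 0)) :: -b-> t1, -b-> t2, -c-> t1, -c-> t3
  t1 = 0 | 0 :: ∅
  t2 = d.b.0 :: -d-> t4
  t3 = 0\{a,c,d} + (0 + 0) + (0 + 0) | (0 + 0) :: ∅
  t4 = b.0 :: -b-> t5
  t5 = 0 :: ∅
Coarsest stable partition (strong bisimilarity classes):
  B0 = {s0}
  B1 = {s1, s3, s4, t1, t3, t5}
  B2 = {s2}
  B3 = {s5, t4}
  B4 = {t0}
  B5 = {t2}
s0 ∈ B0, t0 ∈ B4 → different blocks

not bisimilar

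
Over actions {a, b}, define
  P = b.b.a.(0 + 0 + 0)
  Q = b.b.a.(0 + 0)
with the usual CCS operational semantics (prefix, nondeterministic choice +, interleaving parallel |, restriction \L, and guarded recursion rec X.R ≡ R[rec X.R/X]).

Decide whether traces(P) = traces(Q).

Reachable graph of P (4 states):
  p0 = b.b.a.(0 + 0 + 0) → -b-> p1
  p1 = b.a.(0 + 0 + 0) → -b-> p2
  p2 = a.(0 + 0 + 0) → -a-> p3
  p3 = 0 + 0 + 0 → stopped
Reachable graph of Q (4 states):
  q0 = b.b.a.(0 + 0) → -b-> q1
  q1 = b.a.(0 + 0) → -b-> q2
  q2 = a.(0 + 0) → -a-> q3
  q3 = 0 + 0 → stopped
Coarsest stable partition (strong bisimilarity classes):
  B0 = {p0, q0}
  B1 = {p1, q1}
  B2 = {p2, q2}
  B3 = {p3, q3}
p0 ∈ B0, q0 ∈ B0 → same block
Bisimilar ⇒ trace-equivalent.

YES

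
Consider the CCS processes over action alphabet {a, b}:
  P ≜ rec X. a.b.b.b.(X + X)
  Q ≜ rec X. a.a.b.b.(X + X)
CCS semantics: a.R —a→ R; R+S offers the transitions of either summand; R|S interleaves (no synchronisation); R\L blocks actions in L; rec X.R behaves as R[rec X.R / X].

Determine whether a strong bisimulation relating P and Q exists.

Reachable graph of P (5 states):
  u0 = rec X. a.b.b.b.(X + X) has moves —a→ u1
  u1 = b.b.b.((rec X. a.b.b.b.(X + X)) + (rec X. a.b.b.b.(X + X))) has moves —b→ u2
  u2 = b.b.((rec X. a.b.b.b.(X + X)) + (rec X. a.b.b.b.(X + X))) has moves —b→ u3
  u3 = b.((rec X. a.b.b.b.(X + X)) + (rec X. a.b.b.b.(X + X))) has moves —b→ u4
  u4 = (rec X. a.b.b.b.(X + X)) + (rec X. a.b.b.b.(X + X)) has moves —a→ u1
Reachable graph of Q (5 states):
  v0 = rec X. a.a.b.b.(X + X) has moves —a→ v1
  v1 = a.b.b.((rec X. a.a.b.b.(X + X)) + (rec X. a.a.b.b.(X + X))) has moves —a→ v2
  v2 = b.b.((rec X. a.a.b.b.(X + X)) + (rec X. a.a.b.b.(X + X))) has moves —b→ v3
  v3 = b.((rec X. a.a.b.b.(X + X)) + (rec X. a.a.b.b.(X + X))) has moves —b→ v4
  v4 = (rec X. a.a.b.b.(X + X)) + (rec X. a.a.b.b.(X + X)) has moves —a→ v1
Coarsest stable partition (strong bisimilarity classes):
  B0 = {u0, u4}
  B1 = {u1}
  B2 = {u2}
  B3 = {u3}
  B4 = {v0, v4}
  B5 = {v1}
  B6 = {v2}
  B7 = {v3}
u0 ∈ B0, v0 ∈ B4 → different blocks

NO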